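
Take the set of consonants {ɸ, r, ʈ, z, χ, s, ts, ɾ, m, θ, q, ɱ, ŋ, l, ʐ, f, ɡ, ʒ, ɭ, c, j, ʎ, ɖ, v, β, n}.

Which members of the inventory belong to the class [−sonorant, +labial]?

Eliminate segments failing any feature: /r, ɾ, m, ɱ, ŋ, l, ɭ, j, ʎ, n/ are [+sonorant]; /ʈ, z, χ, s, ts, θ, q, ʐ, ɡ, ʒ, c, ɖ/ are [−labial]. The remaining /ɸ, f, v, β/ satisfy [−sonorant], [+labial].

ɸ, f, v, β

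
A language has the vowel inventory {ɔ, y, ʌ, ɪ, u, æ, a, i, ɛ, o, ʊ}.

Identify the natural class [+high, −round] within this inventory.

Checking each segment against [+high], [−round]: /ɪ/ (high front unrounded lax vowel), /i/ (high front unrounded tense vowel) satisfy every feature; every other segment in the inventory fails at least one.

ɪ, i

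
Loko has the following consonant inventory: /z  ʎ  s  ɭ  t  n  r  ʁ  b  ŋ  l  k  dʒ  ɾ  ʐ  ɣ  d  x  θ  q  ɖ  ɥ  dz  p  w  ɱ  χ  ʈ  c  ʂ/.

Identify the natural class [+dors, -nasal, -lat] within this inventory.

ʁ, k, ɣ, x, q, ɥ, w, χ, c

Checking each segment against [+dorsal], [-nasal], [-lateral]: /ʁ/ (voiced uvular fricative), /k/ (voiceless velar stop), /ɣ/ (voiced velar fricative), /x/ (voiceless velar fricative), /q/ (voiceless uvular stop), /ɥ/ (labial-palatal glide), among others, satisfy every feature; every other segment in the inventory fails at least one.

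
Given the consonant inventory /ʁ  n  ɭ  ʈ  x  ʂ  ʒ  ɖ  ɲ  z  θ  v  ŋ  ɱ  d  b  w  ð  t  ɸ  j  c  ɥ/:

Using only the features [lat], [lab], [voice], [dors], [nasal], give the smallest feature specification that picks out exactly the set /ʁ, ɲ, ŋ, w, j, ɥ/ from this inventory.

[+voice, +dors]

Every target segment is [+voice], [+dorsal]; each remaining inventory member fails at least one of these. Each conjunct is needed — [+dorsal] alone would also admit /x, c/; [+voice] alone would also admit /n, ɭ, ʒ, ɖ, …/ — and no other single listed feature has exactly this extension, so two is the minimum.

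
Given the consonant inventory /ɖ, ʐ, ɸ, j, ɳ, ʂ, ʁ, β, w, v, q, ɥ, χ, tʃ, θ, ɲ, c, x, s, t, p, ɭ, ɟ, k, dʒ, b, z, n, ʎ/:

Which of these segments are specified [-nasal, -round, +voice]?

ɖ, ʐ, j, ʁ, β, v, ɭ, ɟ, dʒ, b, z, ʎ

First, the [-nasal] segments are /ɖ, ʐ, ɸ, j, ʂ, ʁ, β, w, v, q, ɥ, χ, tʃ, θ, c, x, s, t, p, ɭ, ɟ, k, dʒ, b, z, ʎ/.
Within that set, [-round] gives /ɖ, ʐ, ɸ, j, ʂ, ʁ, β, v, q, χ, tʃ, θ, c, x, s, t, p, ɭ, ɟ, k, dʒ, b, z, ʎ/.
Within that set, [+voice] leaves /ɖ, ʐ, j, ʁ, β, v, ɭ, ɟ, dʒ, b, z, ʎ/.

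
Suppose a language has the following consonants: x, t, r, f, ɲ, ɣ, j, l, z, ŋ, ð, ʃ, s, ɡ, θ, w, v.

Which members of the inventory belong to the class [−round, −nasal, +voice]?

r, ɣ, j, l, z, ð, ɡ, v

First, the [−round] segments are /x, t, r, f, ɲ, ɣ, j, l, z, ŋ, ð, ʃ, s, ɡ, θ, v/.
Of those, [−nasal] gives /x, t, r, f, ɣ, j, l, z, ð, ʃ, s, ɡ, θ, v/.
Then [+voice] leaves /r, ɣ, j, l, z, ð, ɡ, v/.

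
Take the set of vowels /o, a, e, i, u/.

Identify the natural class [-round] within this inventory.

a, e, i

The feature [round] marks segments produced with lip rounding. In this inventory /a, e, i/ lack that property, so they are [-round]; /o, u/ are [+round].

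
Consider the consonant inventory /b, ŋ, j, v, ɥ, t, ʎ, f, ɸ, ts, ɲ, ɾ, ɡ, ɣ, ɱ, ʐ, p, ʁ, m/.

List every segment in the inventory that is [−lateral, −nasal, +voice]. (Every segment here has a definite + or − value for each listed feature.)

Checking each segment against [−lateral], [−nasal], [+voice]: /b/ (voiced bilabial stop), /j/ (palatal glide), /v/ (voiced labiodental fricative), /ɥ/ (labial-palatal glide), /ɾ/ (alveolar tap), /ɡ/ (voiced velar stop), among others, satisfy every feature; every other segment in the inventory fails at least one.

b, j, v, ɥ, ɾ, ɡ, ɣ, ʐ, ʁ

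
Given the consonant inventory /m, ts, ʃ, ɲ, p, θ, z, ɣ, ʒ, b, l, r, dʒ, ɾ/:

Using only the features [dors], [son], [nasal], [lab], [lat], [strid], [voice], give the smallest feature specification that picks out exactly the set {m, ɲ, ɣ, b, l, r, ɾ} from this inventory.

[+voice, -strid]

Every target segment is [+voice], [-strident]; each remaining inventory member fails at least one of these. Each conjunct is needed — [-strident] alone would also admit /p, θ/; [+voice] alone would also admit /z, ʒ, dʒ/ — and no other single listed feature has exactly this extension, so two is the minimum.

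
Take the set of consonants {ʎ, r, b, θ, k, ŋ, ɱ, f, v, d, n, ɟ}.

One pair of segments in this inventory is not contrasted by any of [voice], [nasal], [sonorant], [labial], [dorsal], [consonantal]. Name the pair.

b, v

Both /b/ and /v/ are [+voice], [-nasal], [-sonorant], [+labial], [-dorsal], [+consonantal]. Since the list omits [continuant] — which does distinguish the voiced bilabial stop from the voiced labiodental fricative — this pair collapses; all other pairs remain distinct.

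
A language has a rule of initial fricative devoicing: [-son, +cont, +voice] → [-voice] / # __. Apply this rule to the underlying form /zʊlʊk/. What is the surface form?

Only the initial segment /z/ is both word-initial and matches the structural description. It is a voiced alveolar fricative, so [-son, +cont, +voice] holds; changing it to [-voice] with all other features held fixed yields /s/ (voiceless alveolar fricative). No other segment meets both the structural description and the environment, so the output is [sʊlʊk].

[sʊlʊk]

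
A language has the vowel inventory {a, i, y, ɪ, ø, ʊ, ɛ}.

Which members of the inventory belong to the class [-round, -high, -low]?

Eliminate segments failing any feature: /a/ is [+low]; /i, ɪ/ are [+high]; /y, ø, ʊ/ are [+round]. The remaining /ɛ/ satisfy [-round], [-high], [-low].

ɛ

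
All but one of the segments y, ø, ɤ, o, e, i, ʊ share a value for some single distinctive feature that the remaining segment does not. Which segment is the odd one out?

/ɤ, y, e, ø, i, o/ are all [+tense], but /ʊ/ (high back rounded lax vowel) is [−tense]. No other single segment can be removed to leave a set sharing one feature value that the removed segment lacks, so /ʊ/ is the odd one out.

ʊ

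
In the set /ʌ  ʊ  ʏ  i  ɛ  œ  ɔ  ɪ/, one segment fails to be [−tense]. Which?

/œ, ɔ, ʌ, ɛ, ɪ, ʊ, ʏ/ are all [−tense]; /i/ (high front unrounded tense vowel) is [+tense].

i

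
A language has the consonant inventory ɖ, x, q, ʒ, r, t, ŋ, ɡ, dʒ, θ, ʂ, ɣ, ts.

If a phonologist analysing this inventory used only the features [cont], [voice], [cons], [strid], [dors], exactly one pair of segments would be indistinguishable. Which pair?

On the given features, /ɡ/ and /ŋ/ have an identical profile: [-continuant], [+voice], [+consonantal], [-strident], [+dorsal]. No other two segments in the inventory coincide on all 5 features. (They do differ in [sonorant] and [nasal], which are not among the given features.)

ɡ, ŋ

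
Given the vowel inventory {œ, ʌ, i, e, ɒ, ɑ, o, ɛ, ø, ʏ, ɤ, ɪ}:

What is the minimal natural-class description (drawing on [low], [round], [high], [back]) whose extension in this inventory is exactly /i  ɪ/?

[+high, −round]

/i, ɪ/ are all [+high], [−round], and no other segment in the inventory matches both values. Dropping any one of them over-generates: [−round] alone would also admit /ʌ, e, ɑ, ɛ, …/; [+high] alone would also admit /ʏ/. No other single listed feature picks out exactly this set either, so fewer than two features will not do.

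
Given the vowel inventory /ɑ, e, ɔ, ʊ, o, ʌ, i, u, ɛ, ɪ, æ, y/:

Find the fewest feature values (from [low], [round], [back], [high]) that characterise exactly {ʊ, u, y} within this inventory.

Every target segment is [+high], [+round]; each remaining inventory member fails at least one of these. Each conjunct is needed — [+round] alone would also admit /ɔ, o/; [+high] alone would also admit /i, ɪ/ — and no other single listed feature has exactly this extension, so two is the minimum.

[+high, +round]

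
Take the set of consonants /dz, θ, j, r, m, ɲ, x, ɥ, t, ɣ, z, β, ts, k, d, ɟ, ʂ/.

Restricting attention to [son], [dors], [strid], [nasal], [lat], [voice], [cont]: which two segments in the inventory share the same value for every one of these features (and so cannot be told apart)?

Both /ɥ/ and /j/ are [+sonorant], [+dorsal], [-strident], [-nasal], [-lateral], [+voice], [+continuant]. Since the list omits [labial] and [round] — which do distinguish the labial-palatal glide from the palatal glide — this pair collapses; all other pairs remain distinct.

ɥ, j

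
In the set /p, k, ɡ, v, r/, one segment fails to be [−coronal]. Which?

/r/ is the alveolar trill, which is [+coronal]; the rest — /v, k, p, ɡ/ — are [−coronal].

r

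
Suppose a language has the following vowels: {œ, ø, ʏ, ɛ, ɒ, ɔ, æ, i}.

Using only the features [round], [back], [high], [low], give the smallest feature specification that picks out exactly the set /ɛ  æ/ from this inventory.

[-high, -round]

Every target segment is [-high], [-round]; each remaining inventory member fails at least one of these. Each conjunct is needed — [-round] alone would also admit /i/; [-high] alone would also admit /œ, ø, ɒ, ɔ/ — and no other single listed feature has exactly this extension, so two is the minimum.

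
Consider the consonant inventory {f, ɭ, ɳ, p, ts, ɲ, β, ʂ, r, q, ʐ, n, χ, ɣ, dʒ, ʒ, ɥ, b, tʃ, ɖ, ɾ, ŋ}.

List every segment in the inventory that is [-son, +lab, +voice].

β, b

Among the inventory, the [-sonorant] segments are /f, p, ts, β, ʂ, q, ʐ, χ, ɣ, dʒ, ʒ, b, tʃ, ɖ/.
Among these, [+labial] gives /f, p, β, b/.
Among these, [+voice] leaves /β, b/.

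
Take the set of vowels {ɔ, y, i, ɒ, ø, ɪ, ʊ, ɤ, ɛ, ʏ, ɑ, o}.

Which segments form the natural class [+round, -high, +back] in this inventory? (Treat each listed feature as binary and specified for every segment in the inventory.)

ɔ, ɒ, o

Among the inventory, the [+round] segments are /ɔ, y, ɒ, ø, ʊ, ʏ, o/.
Intersecting with [-high] gives /ɔ, ɒ, ø, o/.
Among these, [+back] leaves /ɔ, ɒ, o/.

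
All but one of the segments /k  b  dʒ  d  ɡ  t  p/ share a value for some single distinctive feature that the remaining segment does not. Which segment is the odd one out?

[delayed release] (equivalently [strident]) groups all but one: /t, b, k, ɡ, p, d/ share [−delayed release] while /dʒ/ (voiced postalveolar affricate) alone is [+delayed release]. Removing any other segment would not leave a single-feature class that excludes it.

dʒ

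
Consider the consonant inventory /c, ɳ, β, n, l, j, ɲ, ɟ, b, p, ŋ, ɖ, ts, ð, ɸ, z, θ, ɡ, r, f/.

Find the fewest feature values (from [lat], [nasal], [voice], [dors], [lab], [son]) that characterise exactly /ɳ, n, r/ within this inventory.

Every target segment is [+sonorant], [−lateral], [−dorsal]; each remaining inventory member fails at least one of these. Each conjunct is needed — [−lateral, −dorsal] alone would also admit /β, b, p, ɖ, …/; [+sonorant, −dorsal] alone would also admit /l/; [+sonorant, −lateral] alone would also admit /j, ɲ, ŋ/ — and no other combination of two listed features has exactly this extension, so three is the minimum.

[+son, −lat, −dors]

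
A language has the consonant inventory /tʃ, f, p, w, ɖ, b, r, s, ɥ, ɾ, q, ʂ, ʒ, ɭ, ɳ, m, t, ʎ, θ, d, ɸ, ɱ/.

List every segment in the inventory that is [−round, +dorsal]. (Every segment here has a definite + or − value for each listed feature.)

Eliminate segments failing any feature: /tʃ, f, p, ɖ, b, r, s, ɾ, ʂ, ʒ, ɭ, ɳ, m, t, θ, d, ɸ, ɱ/ are [−dorsal]; /w, ɥ/ are [+round]. The remaining /q, ʎ/ satisfy [−round], [+dorsal].

q, ʎ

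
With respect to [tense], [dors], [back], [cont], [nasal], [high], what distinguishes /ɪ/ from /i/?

The two segments share [+dorsal], [−back], [+continuant], [−nasal], [+high]. The only feature from the list on which they differ: /ɪ/ is [−tense] while /i/ is [+tense].

[tense]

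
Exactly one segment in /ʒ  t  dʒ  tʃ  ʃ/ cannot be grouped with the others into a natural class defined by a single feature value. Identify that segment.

t

/dʒ, ʃ, ʒ, tʃ/ are all [−anterior], but /t/ (voiceless alveolar stop) is [+anterior]. No other single segment can be removed to leave a set sharing one feature value that the removed segment lacks, so /t/ is the odd one out.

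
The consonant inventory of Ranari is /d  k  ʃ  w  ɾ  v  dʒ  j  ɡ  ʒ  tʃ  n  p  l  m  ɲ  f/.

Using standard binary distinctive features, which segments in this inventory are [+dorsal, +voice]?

w, j, ɡ, ɲ

Eliminate segments failing any feature: /d, ʃ, ɾ, v, dʒ, ʒ, tʃ, n, p, l, m, f/ are [−dorsal]; /k/ is [−voice]. The remaining /w, j, ɡ, ɲ/ satisfy [+dorsal], [+voice].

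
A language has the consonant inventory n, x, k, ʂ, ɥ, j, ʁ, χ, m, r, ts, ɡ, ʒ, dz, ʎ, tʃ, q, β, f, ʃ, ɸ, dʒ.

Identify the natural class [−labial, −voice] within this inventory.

The [−labial] segments are /n, x, k, ʂ, j, ʁ, χ, r, ts, ɡ, ʒ, dz, ʎ, tʃ, q, ʃ, dʒ/.
Among these, [−voice] leaves /x, k, ʂ, χ, ts, tʃ, q, ʃ/.

x, k, ʂ, χ, ts, tʃ, q, ʃ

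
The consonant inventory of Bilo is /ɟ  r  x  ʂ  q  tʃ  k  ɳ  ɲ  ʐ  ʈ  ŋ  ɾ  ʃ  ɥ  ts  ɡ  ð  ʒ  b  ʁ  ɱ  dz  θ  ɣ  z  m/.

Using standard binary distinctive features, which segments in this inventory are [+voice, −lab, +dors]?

ɟ, ɲ, ŋ, ɡ, ʁ, ɣ

Checking each segment against [+voice], [−labial], [+dorsal]: /ɟ/ (voiced palatal stop), /ɲ/ (palatal nasal), /ŋ/ (velar nasal), /ɡ/ (voiced velar stop), /ʁ/ (voiced uvular fricative), /ɣ/ (voiced velar fricative) satisfy every feature; every other segment in the inventory fails at least one.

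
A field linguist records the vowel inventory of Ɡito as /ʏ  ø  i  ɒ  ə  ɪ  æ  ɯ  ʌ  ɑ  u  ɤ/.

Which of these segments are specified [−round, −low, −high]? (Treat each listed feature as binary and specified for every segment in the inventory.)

Eliminate segments failing any feature: /ʏ, ø, ɒ, u/ are [+round]; /i, ɪ, ɯ/ are [+high]; /æ, ɑ/ are [+low]. The remaining /ə, ʌ, ɤ/ satisfy [−round], [−low], [−high].

ə, ʌ, ɤ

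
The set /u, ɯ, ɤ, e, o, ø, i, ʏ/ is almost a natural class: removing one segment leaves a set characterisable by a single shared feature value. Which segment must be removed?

/ø, ɤ, o, i, u, e, ɯ/ are all [+tense], but /ʏ/ (high front rounded lax vowel) is [−tense]. No other single segment can be removed to leave a set sharing one feature value that the removed segment lacks, so /ʏ/ is the odd one out.

ʏ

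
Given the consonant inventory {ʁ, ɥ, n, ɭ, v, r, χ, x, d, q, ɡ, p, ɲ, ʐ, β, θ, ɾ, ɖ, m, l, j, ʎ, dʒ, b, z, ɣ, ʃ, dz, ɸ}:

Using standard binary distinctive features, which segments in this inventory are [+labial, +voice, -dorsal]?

v, β, m, b

Checking each segment against [+labial], [+voice], [-dorsal]: /v/ (voiced labiodental fricative), /β/ (voiced bilabial fricative), /m/ (bilabial nasal), /b/ (voiced bilabial stop) satisfy every feature; every other segment in the inventory fails at least one.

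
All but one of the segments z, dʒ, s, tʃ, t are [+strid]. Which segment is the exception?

Every segment except /t/ is [+strident]. /t/ (voiceless alveolar stop) is [-strident], so it is the exception.

t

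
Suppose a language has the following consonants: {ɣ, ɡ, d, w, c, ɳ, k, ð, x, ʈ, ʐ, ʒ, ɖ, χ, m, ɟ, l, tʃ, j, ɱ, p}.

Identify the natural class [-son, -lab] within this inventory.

Among the inventory, the [-sonorant] segments are /ɣ, ɡ, d, c, k, ð, x, ʈ, ʐ, ʒ, ɖ, χ, ɟ, tʃ, p/.
Intersecting with [-labial] leaves /ɣ, ɡ, d, c, k, ð, x, ʈ, ʐ, ʒ, ɖ, χ, ɟ, tʃ/.

ɣ, ɡ, d, c, k, ð, x, ʈ, ʐ, ʒ, ɖ, χ, ɟ, tʃ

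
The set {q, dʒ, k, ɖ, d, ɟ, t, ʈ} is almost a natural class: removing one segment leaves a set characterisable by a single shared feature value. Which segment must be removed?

dʒ

The remaining segments after removing /dʒ/ share [−delayed release]; /dʒ/ (voiced postalveolar affricate) is [+delayed release]. For every other candidate removal, the leftover set fails to share any single feature value that the removed segment lacks.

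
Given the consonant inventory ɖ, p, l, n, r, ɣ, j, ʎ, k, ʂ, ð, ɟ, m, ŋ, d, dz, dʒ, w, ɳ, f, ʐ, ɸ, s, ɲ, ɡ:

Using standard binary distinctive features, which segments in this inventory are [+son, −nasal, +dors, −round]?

j, ʎ

Eliminate segments failing any feature: /ɖ, p, ɣ, k, ʂ, ð, ɟ, d, dz, dʒ, f, ʐ, ɸ, s, ɡ/ are [−sonorant]; /l, r/ are [−dorsal]; /n, m, ŋ, ɳ, ɲ/ are [+nasal]; /w/ is [+round]. The remaining /j, ʎ/ satisfy [+sonorant], [−nasal], [+dorsal], [−round].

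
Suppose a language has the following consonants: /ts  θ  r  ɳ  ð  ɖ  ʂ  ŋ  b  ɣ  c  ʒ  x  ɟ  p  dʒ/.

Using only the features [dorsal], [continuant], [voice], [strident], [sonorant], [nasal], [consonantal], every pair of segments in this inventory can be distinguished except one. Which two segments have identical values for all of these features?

b, ɖ

/b/ (voiced bilabial stop) and /ɖ/ (voiced retroflex stop) are both [−dorsal], [−continuant], [+voice], [−strident], [−sonorant], [−nasal], [+consonantal], so none of the listed features separates them. (They do differ in [labial] and [coronal], which are not among the given features.) Every other pair in the inventory differs on at least one listed feature.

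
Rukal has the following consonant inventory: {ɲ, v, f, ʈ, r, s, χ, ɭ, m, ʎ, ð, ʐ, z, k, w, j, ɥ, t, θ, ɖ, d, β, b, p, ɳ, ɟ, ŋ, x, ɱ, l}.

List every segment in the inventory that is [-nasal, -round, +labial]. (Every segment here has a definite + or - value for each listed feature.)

v, f, β, b, p

Eliminate segments failing any feature: /ɲ, m, ɳ, ŋ, ɱ/ are [+nasal]; /ʈ, r, s, χ, ɭ, ʎ, ð, ʐ, z, k, j, t, θ, ɖ, d, ɟ, x, l/ are [-labial]; /w, ɥ/ are [+round]. The remaining /v, f, β, b, p/ satisfy [-nasal], [-round], [+labial].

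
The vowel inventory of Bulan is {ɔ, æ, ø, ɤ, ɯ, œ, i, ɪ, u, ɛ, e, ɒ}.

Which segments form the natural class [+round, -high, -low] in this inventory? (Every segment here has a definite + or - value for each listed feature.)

ɔ, ø, œ

Eliminate segments failing any feature: /æ, ɤ, ɯ, i, ɪ, ɛ, e/ are [-round]; /u/ is [+high]; /ɒ/ is [+low]. The remaining /ɔ, ø, œ/ satisfy [+round], [-high], [-low].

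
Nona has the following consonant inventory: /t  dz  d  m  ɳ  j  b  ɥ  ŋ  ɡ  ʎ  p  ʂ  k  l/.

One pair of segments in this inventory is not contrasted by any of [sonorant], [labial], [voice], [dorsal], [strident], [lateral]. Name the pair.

j, ŋ

/j/ (palatal glide) and /ŋ/ (velar nasal) are both [+sonorant], [-labial], [+voice], [+dorsal], [-strident], [-lateral], so none of the listed features separates them. (They do differ in [nasal], [continuant] and [back], which are not among the given features.) Every other pair in the inventory differs on at least one listed feature.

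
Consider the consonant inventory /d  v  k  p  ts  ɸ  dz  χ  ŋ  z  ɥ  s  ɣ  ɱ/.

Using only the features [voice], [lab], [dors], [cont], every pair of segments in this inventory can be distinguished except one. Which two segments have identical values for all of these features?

d, dz

Both /d/ and /dz/ are [+voice], [−labial], [−dorsal], [−continuant]. Since the list omits [strident] and [delayed release] — which do distinguish the voiced alveolar stop from the voiced alveolar affricate — this pair collapses; all other pairs remain distinct.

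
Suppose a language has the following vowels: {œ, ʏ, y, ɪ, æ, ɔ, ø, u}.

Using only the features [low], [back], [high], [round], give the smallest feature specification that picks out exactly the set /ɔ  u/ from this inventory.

Every target segment is [+back] and no other inventory member is, so one feature is enough.

[+back]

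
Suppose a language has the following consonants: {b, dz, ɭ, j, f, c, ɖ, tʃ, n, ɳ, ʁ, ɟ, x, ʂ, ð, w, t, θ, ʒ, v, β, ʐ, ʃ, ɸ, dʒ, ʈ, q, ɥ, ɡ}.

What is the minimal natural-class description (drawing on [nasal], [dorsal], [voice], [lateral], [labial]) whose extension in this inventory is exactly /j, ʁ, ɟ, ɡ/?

/j, ʁ, ɟ, ɡ/ are all [+voice], [−labial], [+dorsal], and no other segment in the inventory matches all three values. Dropping any one of them over-generates: [−labial, +dorsal] alone would also admit /c, x, q/; [+voice, +dorsal] alone would also admit /w, ɥ/; [+voice, −labial] alone would also admit /dz, ɭ, ɖ, n, …/. No other combination of two listed features picks out exactly this set either, so fewer than three features will not do.

[+voice, −labial, +dorsal]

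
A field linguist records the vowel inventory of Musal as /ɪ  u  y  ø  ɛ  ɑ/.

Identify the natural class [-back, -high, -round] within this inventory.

Checking each segment against [-back], [-high], [-round]: /ɛ/ (mid front unrounded lax vowel) satisfies every feature; every other segment in the inventory fails at least one.

ɛ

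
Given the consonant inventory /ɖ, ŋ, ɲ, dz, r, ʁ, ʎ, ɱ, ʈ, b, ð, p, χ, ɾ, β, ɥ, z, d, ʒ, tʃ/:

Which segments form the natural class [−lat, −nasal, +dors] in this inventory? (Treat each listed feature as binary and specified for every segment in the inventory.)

First, the [−lateral] segments are /ɖ, ŋ, ɲ, dz, r, ʁ, ɱ, ʈ, b, ð, p, χ, ɾ, β, ɥ, z, d, ʒ, tʃ/.
Then [−nasal] gives /ɖ, dz, r, ʁ, ʈ, b, ð, p, χ, ɾ, β, ɥ, z, d, ʒ, tʃ/.
Of those, [+dorsal] leaves /ʁ, χ, ɥ/.

ʁ, χ, ɥ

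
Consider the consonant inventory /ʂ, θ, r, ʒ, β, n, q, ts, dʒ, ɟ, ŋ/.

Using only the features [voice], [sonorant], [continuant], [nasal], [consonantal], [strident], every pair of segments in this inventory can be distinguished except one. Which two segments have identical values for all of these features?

n, ŋ

Both /n/ and /ŋ/ are [+voice], [+sonorant], [−continuant], [+nasal], [+consonantal], [−strident]. Since the list omits [coronal] and [dorsal] — which do distinguish the alveolar nasal from the velar nasal — this pair collapses; all other pairs remain distinct.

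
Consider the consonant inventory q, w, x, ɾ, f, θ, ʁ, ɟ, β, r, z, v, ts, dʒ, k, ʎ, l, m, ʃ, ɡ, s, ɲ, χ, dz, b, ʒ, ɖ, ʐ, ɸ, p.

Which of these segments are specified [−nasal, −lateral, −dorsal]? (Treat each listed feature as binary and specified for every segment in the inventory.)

The [−nasal] segments are /q, w, x, ɾ, f, θ, ʁ, ɟ, β, r, z, v, ts, dʒ, k, ʎ, l, ʃ, ɡ, s, χ, dz, b, ʒ, ɖ, ʐ, ɸ, p/.
Within that set, [−lateral] gives /q, w, x, ɾ, f, θ, ʁ, ɟ, β, r, z, v, ts, dʒ, k, ʃ, ɡ, s, χ, dz, b, ʒ, ɖ, ʐ, ɸ, p/.
Intersecting with [−dorsal] leaves /ɾ, f, θ, β, r, z, v, ts, dʒ, ʃ, s, dz, b, ʒ, ɖ, ʐ, ɸ, p/.

ɾ, f, θ, β, r, z, v, ts, dʒ, ʃ, s, dz, b, ʒ, ɖ, ʐ, ɸ, p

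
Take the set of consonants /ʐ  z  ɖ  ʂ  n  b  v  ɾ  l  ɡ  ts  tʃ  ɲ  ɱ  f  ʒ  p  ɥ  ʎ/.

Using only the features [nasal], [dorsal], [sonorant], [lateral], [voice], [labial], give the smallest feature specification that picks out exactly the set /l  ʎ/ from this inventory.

[+lateral]

/l, ʎ/ are exactly the [+lateral] segments in the inventory, so a single feature suffices.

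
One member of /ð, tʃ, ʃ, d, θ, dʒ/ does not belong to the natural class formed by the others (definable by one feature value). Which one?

d

/θ, ð, dʒ, ʃ, tʃ/ are all [+distributed], but /d/ (voiced alveolar stop) is [−distributed]. No other single segment can be removed to leave a set sharing one feature value that the removed segment lacks, so /d/ is the odd one out.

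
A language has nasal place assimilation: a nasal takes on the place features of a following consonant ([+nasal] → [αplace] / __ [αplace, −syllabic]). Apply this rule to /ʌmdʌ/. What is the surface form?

[ʌndʌ]

In /ʌmdʌ/, the nasal /m/ precedes /d/, which is [+coronal]. The nasal assimilates in place, becoming the [+coronal] nasal /n/. The surface form is [ʌndʌ].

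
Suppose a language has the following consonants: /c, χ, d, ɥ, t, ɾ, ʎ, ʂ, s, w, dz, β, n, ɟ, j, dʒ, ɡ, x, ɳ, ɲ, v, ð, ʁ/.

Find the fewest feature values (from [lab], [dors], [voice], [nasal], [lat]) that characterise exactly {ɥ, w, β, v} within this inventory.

Every target segment is [+labial] and no other inventory member is, so one feature is enough.

[+lab]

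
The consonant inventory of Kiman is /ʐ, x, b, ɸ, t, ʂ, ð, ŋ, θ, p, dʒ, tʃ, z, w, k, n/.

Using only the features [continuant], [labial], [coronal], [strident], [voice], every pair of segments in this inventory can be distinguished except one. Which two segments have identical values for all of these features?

Both /ʐ/ and /z/ are [+continuant], [-labial], [+coronal], [+strident], [+voice]. Since the list omits [anterior] — which does distinguish the voiced retroflex fricative from the voiced alveolar fricative — this pair collapses; all other pairs remain distinct.

ʐ, z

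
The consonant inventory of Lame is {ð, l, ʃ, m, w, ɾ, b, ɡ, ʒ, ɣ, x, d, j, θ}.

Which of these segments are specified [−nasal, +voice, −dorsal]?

ð, l, ɾ, b, ʒ, d

Among the inventory, the [−nasal] segments are /ð, l, ʃ, w, ɾ, b, ɡ, ʒ, ɣ, x, d, j, θ/.
Among these, [+voice] gives /ð, l, w, ɾ, b, ɡ, ʒ, ɣ, d, j/.
Within that set, [−dorsal] leaves /ð, l, ɾ, b, ʒ, d/.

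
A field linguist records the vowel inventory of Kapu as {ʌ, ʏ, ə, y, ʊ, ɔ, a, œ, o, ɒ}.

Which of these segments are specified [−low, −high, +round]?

First, the [−low] segments are /ʌ, ʏ, ə, y, ʊ, ɔ, œ, o/.
Within that set, [−high] gives /ʌ, ə, ɔ, œ, o/.
Within that set, [+round] leaves /ɔ, œ, o/.

ɔ, œ, o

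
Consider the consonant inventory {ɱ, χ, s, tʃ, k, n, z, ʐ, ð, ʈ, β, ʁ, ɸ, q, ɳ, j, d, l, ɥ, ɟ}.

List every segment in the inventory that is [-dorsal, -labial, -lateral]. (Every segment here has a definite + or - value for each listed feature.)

s, tʃ, n, z, ʐ, ð, ʈ, ɳ, d

Checking each segment against [-dorsal], [-labial], [-lateral]: /s/ (voiceless alveolar fricative), /tʃ/ (voiceless postalveolar affricate), /n/ (alveolar nasal), /z/ (voiced alveolar fricative), /ʐ/ (voiced retroflex fricative), /ð/ (voiced dental fricative), among others, satisfy every feature; every other segment in the inventory fails at least one.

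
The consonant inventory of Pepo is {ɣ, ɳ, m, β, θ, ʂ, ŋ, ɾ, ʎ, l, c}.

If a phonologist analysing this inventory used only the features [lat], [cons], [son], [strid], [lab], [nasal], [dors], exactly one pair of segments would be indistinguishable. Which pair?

Both /c/ and /ɣ/ are [−lateral], [+consonantal], [−sonorant], [−strident], [−labial], [−nasal], [+dorsal]. Since the list omits [voice], [continuant] and [back] — which do distinguish the voiceless palatal stop from the voiced velar fricative — this pair collapses; all other pairs remain distinct.

c, ɣ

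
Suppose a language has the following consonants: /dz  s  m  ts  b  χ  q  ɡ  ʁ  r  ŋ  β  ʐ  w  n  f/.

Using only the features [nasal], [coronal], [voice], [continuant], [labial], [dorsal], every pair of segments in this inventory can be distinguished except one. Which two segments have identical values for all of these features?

Both /r/ and /ʐ/ are [-nasal], [+coronal], [+voice], [+continuant], [-labial], [-dorsal]. Since the list omits [sonorant], [strident] and [anterior] — which do distinguish the alveolar trill from the voiced retroflex fricative — this pair collapses; all other pairs remain distinct.

r, ʐ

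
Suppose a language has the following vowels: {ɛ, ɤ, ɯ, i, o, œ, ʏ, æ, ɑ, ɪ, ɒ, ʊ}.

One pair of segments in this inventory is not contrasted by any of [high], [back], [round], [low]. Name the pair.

Both /ɪ/ and /i/ are [+high], [-back], [-round], [-low]. Since the list omits [tense] — which does distinguish the high front unrounded lax vowel from the high front unrounded tense vowel — this pair collapses; all other pairs remain distinct.

ɪ, i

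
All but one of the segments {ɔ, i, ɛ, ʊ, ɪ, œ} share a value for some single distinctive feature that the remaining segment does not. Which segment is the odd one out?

i

The remaining segments after removing /i/ share [−tense]; /i/ (high front unrounded tense vowel) is [+tense]. For every other candidate removal, the leftover set fails to share any single feature value that the removed segment lacks.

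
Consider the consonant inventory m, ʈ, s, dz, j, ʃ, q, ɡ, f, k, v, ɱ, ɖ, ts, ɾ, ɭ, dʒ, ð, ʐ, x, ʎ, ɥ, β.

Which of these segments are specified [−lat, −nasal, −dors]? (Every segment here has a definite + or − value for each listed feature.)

Checking each segment against [−lateral], [−nasal], [−dorsal]: /ʈ/ (voiceless retroflex stop), /s/ (voiceless alveolar fricative), /dz/ (voiced alveolar affricate), /ʃ/ (voiceless postalveolar fricative), /f/ (voiceless labiodental fricative), /v/ (voiced labiodental fricative), among others, satisfy every feature; every other segment in the inventory fails at least one.

ʈ, s, dz, ʃ, f, v, ɖ, ts, ɾ, dʒ, ð, ʐ, β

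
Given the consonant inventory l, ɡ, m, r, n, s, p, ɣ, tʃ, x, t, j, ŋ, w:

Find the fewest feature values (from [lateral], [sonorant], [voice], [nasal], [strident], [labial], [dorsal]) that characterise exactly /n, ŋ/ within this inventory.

[+nasal, -labial]

The class [+nasal], [-labial] has exactly /n, ŋ/ as its extension in this inventory. No smaller conjunction from the listed features achieves this: [-labial] alone would also admit /l, ɡ, r, s, …/; [+nasal] alone would also admit /m/; and checking the remaining single features turns up none with this extension.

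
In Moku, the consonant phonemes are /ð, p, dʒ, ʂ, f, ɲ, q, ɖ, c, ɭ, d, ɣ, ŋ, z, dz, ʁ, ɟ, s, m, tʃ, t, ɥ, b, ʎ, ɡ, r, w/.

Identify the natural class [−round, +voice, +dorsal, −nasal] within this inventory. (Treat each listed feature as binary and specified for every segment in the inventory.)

Checking each segment against [−round], [+voice], [+dorsal], [−nasal]: /ɣ/ (voiced velar fricative), /ʁ/ (voiced uvular fricative), /ɟ/ (voiced palatal stop), /ʎ/ (palatal lateral approximant), /ɡ/ (voiced velar stop) satisfy every feature; every other segment in the inventory fails at least one.

ɣ, ʁ, ɟ, ʎ, ɡ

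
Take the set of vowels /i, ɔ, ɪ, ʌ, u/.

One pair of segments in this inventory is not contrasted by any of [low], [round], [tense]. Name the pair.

On the given features, /ɪ/ and /ʌ/ have an identical profile: [−low], [−round], [−tense]. No other two segments in the inventory coincide on all 3 features. (They do differ in [high] and [back], which are not among the given features.)

ɪ, ʌ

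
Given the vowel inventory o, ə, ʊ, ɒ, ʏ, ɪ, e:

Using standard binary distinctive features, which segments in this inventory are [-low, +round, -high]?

o

First, the [-low] segments are /o, ə, ʊ, ʏ, ɪ, e/.
Of those, [+round] gives /o, ʊ, ʏ/.
Within that set, [-high] leaves /o/.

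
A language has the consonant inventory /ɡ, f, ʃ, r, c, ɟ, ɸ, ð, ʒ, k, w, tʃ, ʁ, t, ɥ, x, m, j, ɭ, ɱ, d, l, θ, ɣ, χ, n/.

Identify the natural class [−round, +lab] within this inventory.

Checking each segment against [−round], [+labial]: /f/ (voiceless labiodental fricative), /ɸ/ (voiceless bilabial fricative), /m/ (bilabial nasal), /ɱ/ (labiodental nasal) satisfy every feature; every other segment in the inventory fails at least one.

f, ɸ, m, ɱ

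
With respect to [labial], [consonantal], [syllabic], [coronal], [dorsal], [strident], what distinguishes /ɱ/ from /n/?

[labial], [coronal]

/ɱ/ is the labiodental nasal and /n/ is the alveolar nasal. Both are [+consonantal], [−syllabic], [−dorsal], [−strident]. /ɱ/ is [+labial] while /n/ is [−labial]; /ɱ/ is [−coronal] while /n/ is [+coronal], so the distinguishing features are [labial], [coronal].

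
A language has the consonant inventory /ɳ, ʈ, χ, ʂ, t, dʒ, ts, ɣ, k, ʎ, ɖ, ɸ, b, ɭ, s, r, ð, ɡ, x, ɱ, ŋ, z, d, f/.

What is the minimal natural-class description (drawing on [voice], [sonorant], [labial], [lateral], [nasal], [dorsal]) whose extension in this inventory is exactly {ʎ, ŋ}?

The class [+sonorant], [+dorsal] has exactly /ʎ, ŋ/ as its extension in this inventory. No smaller conjunction from the listed features achieves this: [+dorsal] alone would also admit /χ, ɣ, k, ɡ, …/; [+sonorant] alone would also admit /ɳ, ɭ, r, ɱ/; and checking the remaining single features turns up none with this extension.

[+sonorant, +dorsal]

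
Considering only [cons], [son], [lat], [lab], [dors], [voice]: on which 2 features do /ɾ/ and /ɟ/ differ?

/ɾ/ (alveolar tap) and /ɟ/ (voiced palatal stop) agree on [+consonantal], [−lateral], [−labial], [+voice]. They differ on [sonorant] (/ɾ/ [+], /ɟ/ [−]), [dorsal] (/ɾ/ [−], /ɟ/ [+]).

[sonorant], [dorsal]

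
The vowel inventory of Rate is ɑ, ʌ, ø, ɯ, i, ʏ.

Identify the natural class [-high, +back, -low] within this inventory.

ʌ

Checking each segment against [-high], [+back], [-low]: /ʌ/ (mid back unrounded lax vowel) satisfies every feature; every other segment in the inventory fails at least one.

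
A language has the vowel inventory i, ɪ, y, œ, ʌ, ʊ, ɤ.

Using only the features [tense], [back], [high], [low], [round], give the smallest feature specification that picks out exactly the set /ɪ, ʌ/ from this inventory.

[-round, -tense]

The class [-round], [-tense] has exactly /ɪ, ʌ/ as its extension in this inventory. No smaller conjunction from the listed features achieves this: [-tense] alone would also admit /œ, ʊ/; [-round] alone would also admit /i, ɤ/; and checking the remaining single features turns up none with this extension.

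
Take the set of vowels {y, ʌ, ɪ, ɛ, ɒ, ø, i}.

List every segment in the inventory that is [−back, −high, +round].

ø

Checking each segment against [−back], [−high], [+round]: /ø/ (mid front rounded tense vowel) satisfies every feature; every other segment in the inventory fails at least one.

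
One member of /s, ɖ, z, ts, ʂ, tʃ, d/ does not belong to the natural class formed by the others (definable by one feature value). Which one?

[distributed] groups all but one: /ɖ, d, z, ts, s, ʂ/ share [-distributed] while /tʃ/ (voiceless postalveolar affricate) alone is [+distributed]. Removing any other segment would not leave a single-feature class that excludes it.

tʃ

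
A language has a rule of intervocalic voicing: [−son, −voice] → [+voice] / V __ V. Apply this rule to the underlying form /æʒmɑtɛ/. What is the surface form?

[æʒmɑdɛ]

The only segment in the rule's environment that also matches [−son, −voice] is /t/. Applying [+voice] turns the voiceless alveolar stop into /d/ (voiced alveolar stop), giving [æʒmɑdɛ].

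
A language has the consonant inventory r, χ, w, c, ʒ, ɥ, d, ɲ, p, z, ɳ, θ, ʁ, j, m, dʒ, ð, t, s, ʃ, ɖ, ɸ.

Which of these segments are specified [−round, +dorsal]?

χ, c, ɲ, ʁ, j

Eliminate segments failing any feature: /r, ʒ, d, p, z, ɳ, θ, m, dʒ, ð, t, s, ʃ, ɖ, ɸ/ are [−dorsal]; /w, ɥ/ are [+round]. The remaining /χ, c, ɲ, ʁ, j/ satisfy [−round], [+dorsal].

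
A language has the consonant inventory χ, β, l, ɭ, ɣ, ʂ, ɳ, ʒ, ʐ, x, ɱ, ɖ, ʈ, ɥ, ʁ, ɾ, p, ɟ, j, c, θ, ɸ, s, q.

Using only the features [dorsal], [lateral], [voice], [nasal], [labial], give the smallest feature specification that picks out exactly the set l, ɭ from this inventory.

[+lateral]

/l, ɭ/ are exactly the [+lateral] segments in the inventory, so a single feature suffices.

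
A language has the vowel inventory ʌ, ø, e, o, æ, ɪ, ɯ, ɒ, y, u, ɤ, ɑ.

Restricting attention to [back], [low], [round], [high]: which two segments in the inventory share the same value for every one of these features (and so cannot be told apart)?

ɤ, ʌ

Both /ɤ/ and /ʌ/ are [+back], [-low], [-round], [-high]. Since the list omits [tense] — which does distinguish the mid back unrounded tense vowel from the mid back unrounded lax vowel — this pair collapses; all other pairs remain distinct.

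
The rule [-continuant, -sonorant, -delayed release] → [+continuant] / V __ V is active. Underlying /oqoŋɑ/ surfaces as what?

The only segment in the rule's environment that also matches [-continuant, -sonorant, -delayed release] is /q/. Applying [+continuant] turns the voiceless uvular stop into /χ/ (voiceless uvular fricative), giving [oχoŋɑ].

[oχoŋɑ]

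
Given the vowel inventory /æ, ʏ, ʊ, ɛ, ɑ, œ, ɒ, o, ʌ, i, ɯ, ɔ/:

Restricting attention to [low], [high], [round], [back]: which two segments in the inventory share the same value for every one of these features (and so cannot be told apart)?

/o/ (mid back rounded tense vowel) and /ɔ/ (mid back rounded lax vowel) are both [−low], [−high], [+round], [+back], so none of the listed features separates them. (They do differ in [tense], which is not among the given features.) Every other pair in the inventory differs on at least one listed feature.

o, ɔ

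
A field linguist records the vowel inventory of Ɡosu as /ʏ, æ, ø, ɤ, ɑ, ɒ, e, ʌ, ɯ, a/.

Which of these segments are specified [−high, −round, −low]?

Checking each segment against [−high], [−round], [−low]: /ɤ/ (mid back unrounded tense vowel), /e/ (mid front unrounded tense vowel), /ʌ/ (mid back unrounded lax vowel) satisfy every feature; every other segment in the inventory fails at least one.

ɤ, e, ʌ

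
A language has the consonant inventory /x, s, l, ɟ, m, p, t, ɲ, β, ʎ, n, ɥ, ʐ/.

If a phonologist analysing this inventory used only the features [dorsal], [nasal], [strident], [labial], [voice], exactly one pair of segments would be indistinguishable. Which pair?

ʎ, ɟ

/ʎ/ (palatal lateral approximant) and /ɟ/ (voiced palatal stop) are both [+dorsal], [−nasal], [−strident], [−labial], [+voice], so none of the listed features separates them. (They do differ in [sonorant] and [lateral], which are not among the given features.) Every other pair in the inventory differs on at least one listed feature.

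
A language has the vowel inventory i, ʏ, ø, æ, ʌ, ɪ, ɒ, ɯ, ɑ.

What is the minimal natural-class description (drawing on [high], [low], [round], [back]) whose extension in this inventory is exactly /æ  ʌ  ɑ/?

[−high, −round]

The class [−high], [−round] has exactly /æ, ʌ, ɑ/ as its extension in this inventory. No smaller conjunction from the listed features achieves this: [−round] alone would also admit /i, ɪ, ɯ/; [−high] alone would also admit /ø, ɒ/; and checking the remaining single features turns up none with this extension.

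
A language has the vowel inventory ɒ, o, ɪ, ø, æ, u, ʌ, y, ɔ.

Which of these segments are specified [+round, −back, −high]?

ø

First, the [+round] segments are /ɒ, o, ø, u, y, ɔ/.
Within that set, [−back] gives /ø, y/.
Within that set, [−high] leaves /ø/.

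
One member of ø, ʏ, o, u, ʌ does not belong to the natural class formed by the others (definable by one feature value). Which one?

The remaining segments after removing /ʌ/ share [+round]; /ʌ/ (mid back unrounded lax vowel) is [−round]. For every other candidate removal, the leftover set fails to share any single feature value that the removed segment lacks.

ʌ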